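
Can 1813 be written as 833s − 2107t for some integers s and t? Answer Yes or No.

Yes

gcd(833, 2107): 2107 = 2·833 + 441; 833 = 1·441 + 392; 441 = 1·392 + 49; 392 = 8·49 + 0 → 49
49 divides 1813, so a solution exists.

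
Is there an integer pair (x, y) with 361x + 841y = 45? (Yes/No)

By Bézout, 361x + 841y = 45 has integer solutions iff gcd(361, 841) | 45.
Euclid: 841 = 2·361 + 119; 361 = 3·119 + 4; 119 = 29·4 + 3; 4 = 1·3 + 1; 3 = 3·1 + 0. gcd = 1; 45 mod 1 = 0. Yes.

Yes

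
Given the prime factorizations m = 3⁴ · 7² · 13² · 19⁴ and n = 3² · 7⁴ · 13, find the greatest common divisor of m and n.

min exponent per shared prime: 3² · 7² · 13 = 5733

5733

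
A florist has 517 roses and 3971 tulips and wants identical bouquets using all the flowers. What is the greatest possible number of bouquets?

517 = 11 · 47
3971 = 11 · 19²
Common: 11 = 11

11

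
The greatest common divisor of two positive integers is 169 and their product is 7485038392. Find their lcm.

44290168

gcd·lcm = product, so lcm = 7485038392/169 = 44290168.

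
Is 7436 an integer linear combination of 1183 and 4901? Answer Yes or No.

gcd(1183, 4901): 4901 = 4·1183 + 169; 1183 = 7·169 + 0 → 169
169 divides 7436, so a solution exists.

Yes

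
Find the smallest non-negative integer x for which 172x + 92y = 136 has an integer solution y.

Reduce mod 92: 172x ≡ 136 (mod 92). With g = gcd(172, 92) = 4 dividing 136, divide through: 43x ≡ 34 (mod 23).
Since gcd(43, 23) = 1, x ≡ 34·(43)⁻¹ ≡ 4 (mod 23). Smallest non-negative: 4.

4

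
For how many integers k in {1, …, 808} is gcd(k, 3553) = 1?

3553 = 11·17·19. Inclusion–exclusion on these primes:
808 − ⌊808/11⌋ − ⌊808/17⌋ − ⌊808/19⌋ + ⌊808/187⌋ + ⌊808/209⌋ + ⌊808/323⌋ − ⌊808/3553⌋ = 655

655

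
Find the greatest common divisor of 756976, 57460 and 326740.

68

gcd(756976, 57460): 756976 = 13·57460 + 9996; 57460 = 5·9996 + 7480; 9996 = 1·7480 + 2516; 7480 = 2·2516 + 2448; 2516 = 1·2448 + 68; 2448 = 36·68 + 0 → 68
gcd(68, 326740): 326740 = 4805·68 + 0 → 68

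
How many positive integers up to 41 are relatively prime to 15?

22

15 = 3·5. Inclusion–exclusion on these primes:
41 − ⌊41/3⌋ − ⌊41/5⌋ + ⌊41/15⌋ = 22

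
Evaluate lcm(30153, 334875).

177148875

gcd first: 334875 = 11·30153 + 3192; 30153 = 9·3192 + 1425; 3192 = 2·1425 + 342; 1425 = 4·342 + 57; 342 = 6·57 + 0 → gcd = 57
lcm = 30153·334875/gcd = 10097485875/57 = 177148875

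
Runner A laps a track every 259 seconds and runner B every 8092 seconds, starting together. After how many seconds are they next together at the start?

259 = 7 · 37; 8092 = 2² · 7 · 17²
max exponents: 2² · 7 · 17² · 37 = 299404

299404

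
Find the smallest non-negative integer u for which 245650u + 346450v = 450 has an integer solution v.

6465

Reduce mod 346450: 245650u ≡ 450 (mod 346450). With g = gcd(245650, 346450) = 50 dividing 450, divide through: 4913u ≡ 9 (mod 6929).
Since gcd(4913, 6929) = 1, u ≡ 9·(4913)⁻¹ ≡ 6465 (mod 6929). Smallest non-negative: 6465.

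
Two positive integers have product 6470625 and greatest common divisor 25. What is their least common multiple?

258825

gcd·lcm = product, so lcm = 6470625/25 = 258825.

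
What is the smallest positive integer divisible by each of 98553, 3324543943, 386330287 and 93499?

19822124499441537

98553 = 3 · 7 · 13 · 19²; 3324543943 = 7 · 19² · 31² · 37²; 386330287 = 7 · 17² · 19² · 23²; 93499 = 7 · 19² · 37
lcm takes max exponent of each prime: 3 · 7 · 13 · 17² · 19² · 23² · 31² · 37² = 19822124499441537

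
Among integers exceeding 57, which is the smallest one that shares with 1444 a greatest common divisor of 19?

1444 = 19·76. Any m with gcd(m, 1444) = 19 is a multiple of 19, say 19s, with s coprime to 76.
Need s > 57/19, so s ≥ 4. First s ≥ 4 with gcd(s, 76) = 1 is s = 5. Thus m = 19·5 = 95.

95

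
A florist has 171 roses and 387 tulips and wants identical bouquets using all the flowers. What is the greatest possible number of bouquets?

9

Euclid: 387 = 2·171 + 45; 171 = 3·45 + 36; 45 = 1·36 + 9; 36 = 4·9 + 0. Last nonzero remainder: 9.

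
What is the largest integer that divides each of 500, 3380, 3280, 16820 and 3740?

20

500 = 2² · 5³; 3380 = 2² · 5 · 13²; 3280 = 2⁴ · 5 · 41; 16820 = 2² · 5 · 29²; 3740 = 2² · 5 · 11 · 17
gcd takes min exponent of each prime: 2² · 5 = 20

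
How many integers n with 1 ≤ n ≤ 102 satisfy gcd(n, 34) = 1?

48

34 = 2·17. Inclusion–exclusion on these primes:
102 − ⌊102/2⌋ − ⌊102/17⌋ + ⌊102/34⌋ = 48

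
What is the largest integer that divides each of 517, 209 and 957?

11

517 = 11 · 47; 209 = 11 · 19; 957 = 3 · 11 · 29
gcd takes min exponent of each prime: 11 = 11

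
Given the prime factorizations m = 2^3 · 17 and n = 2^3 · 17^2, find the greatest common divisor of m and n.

136

min exponent per shared prime: 2^3 · 17 = 136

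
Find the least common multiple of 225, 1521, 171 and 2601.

208795275

225 = 3² · 5²; 1521 = 3² · 13²; 171 = 3² · 19; 2601 = 3² · 17²
lcm takes max exponent of each prime: 3² · 5² · 13² · 17² · 19 = 208795275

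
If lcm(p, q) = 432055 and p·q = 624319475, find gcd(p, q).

From gcd × lcm = pq: gcd = 624319475 / 432055 = 1445.

1445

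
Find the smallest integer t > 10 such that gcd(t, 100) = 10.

gcd(t, 100) = 10 forces 10 | t; write t = 10s. Then gcd(10s, 10·10) = 10·gcd(s, 10), so need gcd(s, 10) = 1.
10s > 10 gives s ≥ 2. The least s ≥ 2 coprime to 10 is 3, so t = 10·3 = 30.

30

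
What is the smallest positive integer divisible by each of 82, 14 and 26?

82 = 2 · 41; 14 = 2 · 7; 26 = 2 · 13
lcm takes max exponent of each prime: 2 · 7 · 13 · 41 = 7462

7462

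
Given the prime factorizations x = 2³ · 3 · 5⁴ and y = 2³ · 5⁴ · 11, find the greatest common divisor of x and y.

5000

min exponent per shared prime: 2³ · 5⁴ = 5000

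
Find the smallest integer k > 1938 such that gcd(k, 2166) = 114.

2052

Multiples of 114 above 1938: 114·18, 114·19, … . Need the cofactor coprime to 2166/114 = 19.
Checking s = 18, 19, … the first with gcd(s, 19) = 1 is s = 18, giving 2052.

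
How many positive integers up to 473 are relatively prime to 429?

Prime factors of 429: 3, 11, 13. Count integers ≤ 473 divisible by none of them.
By inclusion–exclusion: 473 − ⌊473/3⌋ − ⌊473/11⌋ − ⌊473/13⌋ + ⌊473/33⌋ + ⌊473/39⌋ + ⌊473/143⌋ − ⌊473/429⌋ = 265.

265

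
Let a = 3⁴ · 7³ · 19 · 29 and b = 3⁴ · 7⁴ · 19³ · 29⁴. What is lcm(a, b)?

943474080148299

max exponent per prime: 3⁴ · 7⁴ · 19³ · 29⁴ = 943474080148299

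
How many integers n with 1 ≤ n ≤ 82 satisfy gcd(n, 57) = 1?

Prime factors of 57: 3, 19. Count integers ≤ 82 divisible by none of them.
By inclusion–exclusion: 82 − ⌊82/3⌋ − ⌊82/19⌋ + ⌊82/57⌋ = 52.

52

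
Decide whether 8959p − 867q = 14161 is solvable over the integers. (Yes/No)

Yes

gcd(8959, 867): 8959 = 10·867 + 289; 867 = 3·289 + 0 → 289
289 divides 14161, so a solution exists.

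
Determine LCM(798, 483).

798 = 2 · 3 · 7 · 19; 483 = 3 · 7 · 23
max exponents: 2 · 3 · 7 · 19 · 23 = 18354

18354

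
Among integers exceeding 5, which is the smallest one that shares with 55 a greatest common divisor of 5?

55 = 5·11. Any k with gcd(k, 55) = 5 is a multiple of 5, say 5s, with s coprime to 11.
Need s > 5/5, so s ≥ 2. First s ≥ 2 with gcd(s, 11) = 1 is s = 2. Thus k = 5·2 = 10.

10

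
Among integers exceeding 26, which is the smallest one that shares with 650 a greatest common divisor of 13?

39

gcd(x, 650) = 13 forces 13 | x; write x = 13s. Then gcd(13s, 13·50) = 13·gcd(s, 50), so need gcd(s, 50) = 1.
13s > 26 gives s ≥ 3. The least s ≥ 3 coprime to 50 is 3, so x = 13·3 = 39.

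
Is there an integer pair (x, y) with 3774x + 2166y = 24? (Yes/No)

Yes

By Bézout, 3774x + 2166y = 24 has integer solutions iff gcd(3774, 2166) | 24.
Euclid: 3774 = 1·2166 + 1608; 2166 = 1·1608 + 558; 1608 = 2·558 + 492; 558 = 1·492 + 66; 492 = 7·66 + 30; 66 = 2·30 + 6; 30 = 5·6 + 0. gcd = 6; 24 mod 6 = 0. Yes.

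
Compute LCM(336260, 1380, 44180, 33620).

3745932028620

336260 = 2² · 5 · 17 · 23 · 43; 1380 = 2² · 3 · 5 · 23; 44180 = 2² · 5 · 47²; 33620 = 2² · 5 · 41²
lcm takes max exponent of each prime: 2² · 3 · 5 · 17 · 23 · 41² · 43 · 47² = 3745932028620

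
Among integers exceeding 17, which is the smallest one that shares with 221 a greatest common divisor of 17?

34

gcd(x, 221) = 17 forces 17 | x; write x = 17s. Then gcd(17s, 17·13) = 17·gcd(s, 13), so need gcd(s, 13) = 1.
17s > 17 gives s ≥ 2. The least s ≥ 2 coprime to 13 is 2, so x = 17·2 = 34.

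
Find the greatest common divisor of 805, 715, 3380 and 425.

5

gcd(805, 715): 805 = 1·715 + 90; 715 = 7·90 + 85; 90 = 1·85 + 5; 85 = 17·5 + 0 → 5
gcd(5, 3380): 3380 = 676·5 + 0 → 5
gcd(5, 425): 425 = 85·5 + 0 → 5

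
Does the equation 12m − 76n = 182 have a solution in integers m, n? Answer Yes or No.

No

gcd(12, 76): 76 = 6·12 + 4; 12 = 3·4 + 0 → 4
4 does not divide 182, so a solution does not exist.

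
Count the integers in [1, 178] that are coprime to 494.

Prime factors of 494: 2, 13, 19. Count integers ≤ 178 divisible by none of them.
By inclusion–exclusion: 178 − ⌊178/2⌋ − ⌊178/13⌋ − ⌊178/19⌋ + ⌊178/26⌋ + ⌊178/38⌋ + ⌊178/247⌋ − ⌊178/494⌋ = 77.

77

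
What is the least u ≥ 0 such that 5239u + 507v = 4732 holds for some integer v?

1

Euclid: 5239 = 10·507 + 169; 507 = 3·169 + 0 → gcd = 169; 4732 = 169·28.
Back-substitution yields 5239·(1) + 507·(-10) = 169, so one solution is u = 1·28 = 28, v = -10·28 = -280.
Solutions in u differ by 507/169 = 3; the one in [0, 3) is 28 mod 3 = 1.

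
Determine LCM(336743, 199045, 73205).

553942235

lcm(336743, 199045) = 336743·199045/gcd = 67027010435/121 = 553942235
lcm(553942235, 73205) = 553942235·73205/gcd = 40551341313175/73205 = 553942235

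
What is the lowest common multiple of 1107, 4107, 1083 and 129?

23524842609

1107 = 3³ · 41; 4107 = 3 · 37²; 1083 = 3 · 19²; 129 = 3 · 43
lcm takes max exponent of each prime: 3³ · 19² · 37² · 41 · 43 = 23524842609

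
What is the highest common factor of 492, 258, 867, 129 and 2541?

3

gcd(492, 258): 492 = 1·258 + 234; 258 = 1·234 + 24; 234 = 9·24 + 18; 24 = 1·18 + 6; 18 = 3·6 + 0 → 6
gcd(6, 867): 867 = 144·6 + 3; 6 = 2·3 + 0 → 3
gcd(3, 129): 129 = 43·3 + 0 → 3
gcd(3, 2541): 2541 = 847·3 + 0 → 3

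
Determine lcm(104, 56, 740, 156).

404040

lcm(104, 56) = 104·56/gcd = 5824/8 = 728
lcm(728, 740) = 728·740/gcd = 538720/4 = 134680
lcm(134680, 156) = 134680·156/gcd = 21010080/52 = 404040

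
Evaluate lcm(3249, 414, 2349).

39007494

3249 = 3² · 19²; 414 = 2 · 3² · 23; 2349 = 3⁴ · 29
lcm takes max exponent of each prime: 2 · 3⁴ · 19² · 23 · 29 = 39007494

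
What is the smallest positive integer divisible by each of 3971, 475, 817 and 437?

lcm(3971, 475) = 3971·475/gcd = 1886225/19 = 99275
lcm(99275, 817) = 99275·817/gcd = 81107675/19 = 4268825
lcm(4268825, 437) = 4268825·437/gcd = 1865476525/19 = 98182975

98182975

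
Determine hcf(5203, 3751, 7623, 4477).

gcd(5203, 3751): 5203 = 1·3751 + 1452; 3751 = 2·1452 + 847; 1452 = 1·847 + 605; 847 = 1·605 + 242; 605 = 2·242 + 121; 242 = 2·121 + 0 → 121
gcd(121, 7623): 7623 = 63·121 + 0 → 121
gcd(121, 4477): 4477 = 37·121 + 0 → 121

121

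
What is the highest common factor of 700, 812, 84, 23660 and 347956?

28

gcd(700, 812): 812 = 1·700 + 112; 700 = 6·112 + 28; 112 = 4·28 + 0 → 28
gcd(28, 84): 84 = 3·28 + 0 → 28
gcd(28, 23660): 23660 = 845·28 + 0 → 28
gcd(28, 347956): 347956 = 12427·28 + 0 → 28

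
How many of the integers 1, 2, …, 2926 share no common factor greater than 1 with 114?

924

114 = 2·3·19. Inclusion–exclusion on these primes:
2926 − ⌊2926/2⌋ − ⌊2926/3⌋ − ⌊2926/19⌋ + ⌊2926/6⌋ + ⌊2926/38⌋ + ⌊2926/57⌋ − ⌊2926/114⌋ = 924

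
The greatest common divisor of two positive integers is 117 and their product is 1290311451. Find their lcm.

11028303

For any two positive integers, gcd × lcm equals their product. Hence lcm = 1290311451 / 117 = 11028303.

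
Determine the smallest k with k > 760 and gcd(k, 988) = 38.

798

988 = 38·26. Any k with gcd(k, 988) = 38 is a multiple of 38, say 38s, with s coprime to 26.
Need s > 760/38, so s ≥ 21. First s ≥ 21 with gcd(s, 26) = 1 is s = 21. Thus k = 38·21 = 798.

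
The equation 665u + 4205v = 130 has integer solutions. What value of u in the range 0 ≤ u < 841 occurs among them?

544

Euclid: 4205 = 6·665 + 215; 665 = 3·215 + 20; 215 = 10·20 + 15; 20 = 1·15 + 5; 15 = 3·5 + 0 → gcd = 5; 130 = 5·26.
Back-substitution yields 665·(215) + 4205·(-34) = 5, so one solution is u = 215·26 = 5590, v = -34·26 = -884.
Solutions in u differ by 4205/5 = 841; the one in [0, 841) is 5590 mod 841 = 544.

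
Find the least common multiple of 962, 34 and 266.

2175082

962 = 2 · 13 · 37; 34 = 2 · 17; 266 = 2 · 7 · 19
lcm takes max exponent of each prime: 2 · 7 · 13 · 17 · 19 · 37 = 2175082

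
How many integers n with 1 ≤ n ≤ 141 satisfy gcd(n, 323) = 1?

126

323 = 17·19. Inclusion–exclusion on these primes:
141 − ⌊141/17⌋ − ⌊141/19⌋ + ⌊141/323⌋ = 126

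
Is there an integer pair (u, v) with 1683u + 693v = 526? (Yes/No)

By Bézout, 1683u + 693v = 526 has integer solutions iff gcd(1683, 693) | 526.
Euclid: 1683 = 2·693 + 297; 693 = 2·297 + 99; 297 = 3·99 + 0. gcd = 99; 526 mod 99 = 31. No.

No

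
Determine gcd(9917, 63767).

Euclid: 63767 = 6·9917 + 4265; 9917 = 2·4265 + 1387; 4265 = 3·1387 + 104; 1387 = 13·104 + 35; 104 = 2·35 + 34; 35 = 1·34 + 1; 34 = 34·1 + 0. Last nonzero remainder: 1.

1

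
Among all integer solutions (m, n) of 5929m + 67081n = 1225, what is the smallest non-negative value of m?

317

gcd(5929, 67081) = 49 (Euclid: 67081 = 11·5929 + 1862; 5929 = 3·1862 + 343; 1862 = 5·343 + 147; 343 = 2·147 + 49; 147 = 3·49 + 0), and 49 | 1225.
Extended Euclid: 5929·(396) + 67081·(-35) = 49. Scale by 25: m₀ = 9900.
General solution m = m₀ + 1369t; reducing mod 1369 gives m = 317 (and n = -28).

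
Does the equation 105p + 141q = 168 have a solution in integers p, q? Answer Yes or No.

Yes

gcd(105, 141): 141 = 1·105 + 36; 105 = 2·36 + 33; 36 = 1·33 + 3; 33 = 11·3 + 0 → 3
3 divides 168, so a solution exists.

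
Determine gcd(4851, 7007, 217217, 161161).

539

4851 = 3² · 7² · 11; 7007 = 7² · 11 · 13; 217217 = 7² · 11 · 13 · 31; 161161 = 7² · 11 · 13 · 23
gcd takes min exponent of each prime: 7² · 11 = 539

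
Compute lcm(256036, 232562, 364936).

185522149384

256036 = 2² · 11² · 23²; 232562 = 2 · 11² · 31²; 364936 = 2³ · 11² · 13 · 29
lcm takes max exponent of each prime: 2³ · 11² · 13 · 23² · 29 · 31² = 185522149384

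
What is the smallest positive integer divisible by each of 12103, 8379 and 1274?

12103 = 7² · 13 · 19; 8379 = 3² · 7² · 19; 1274 = 2 · 7² · 13
lcm takes max exponent of each prime: 2 · 3² · 7² · 13 · 19 = 217854

217854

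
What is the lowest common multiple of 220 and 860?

9460

220 = 2² · 5 · 11; 860 = 2² · 5 · 43
max exponents: 2² · 5 · 11 · 43 = 9460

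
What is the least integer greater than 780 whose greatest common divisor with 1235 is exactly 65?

845

1235 = 65·19. Any k with gcd(k, 1235) = 65 is a multiple of 65, say 65s, with s coprime to 19.
Need s > 780/65, so s ≥ 13. First s ≥ 13 with gcd(s, 19) = 1 is s = 13. Thus k = 65·13 = 845.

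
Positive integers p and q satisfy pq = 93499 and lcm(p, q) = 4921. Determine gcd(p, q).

From gcd × lcm = pq: gcd = 93499 / 4921 = 19.

19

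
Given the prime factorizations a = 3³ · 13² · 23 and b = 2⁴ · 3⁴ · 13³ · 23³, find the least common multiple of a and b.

max exponent per prime: 2⁴ · 3⁴ · 13³ · 23³ = 34643245104

34643245104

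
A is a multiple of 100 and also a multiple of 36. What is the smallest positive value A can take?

900

100 = 2² · 5²; 36 = 2² · 3²
max exponents: 2² · 3² · 5² = 900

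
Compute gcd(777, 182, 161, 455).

7

777 = 3 · 7 · 37; 182 = 2 · 7 · 13; 161 = 7 · 23; 455 = 5 · 7 · 13
gcd takes min exponent of each prime: 7 = 7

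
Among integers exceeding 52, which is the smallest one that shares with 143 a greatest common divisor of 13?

gcd(x, 143) = 13 forces 13 | x; write x = 13s. Then gcd(13s, 13·11) = 13·gcd(s, 11), so need gcd(s, 11) = 1.
13s > 52 gives s ≥ 5. The least s ≥ 5 coprime to 11 is 5, so x = 13·5 = 65.

65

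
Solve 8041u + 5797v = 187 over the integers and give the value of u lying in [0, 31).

Reduce mod 5797: 8041u ≡ 187 (mod 5797). With g = gcd(8041, 5797) = 187 dividing 187, divide through: 43u ≡ 1 (mod 31).
Since gcd(43, 31) = 1, u ≡ 1·(43)⁻¹ ≡ 13 (mod 31). Smallest non-negative: 13.

13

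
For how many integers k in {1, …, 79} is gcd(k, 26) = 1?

37

26 = 2·13. Inclusion–exclusion on these primes:
79 − ⌊79/2⌋ − ⌊79/13⌋ + ⌊79/26⌋ = 37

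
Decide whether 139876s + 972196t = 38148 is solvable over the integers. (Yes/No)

Yes

gcd(139876, 972196): 972196 = 6·139876 + 132940; 139876 = 1·132940 + 6936; 132940 = 19·6936 + 1156; 6936 = 6·1156 + 0 → 1156
1156 divides 38148, so a solution exists.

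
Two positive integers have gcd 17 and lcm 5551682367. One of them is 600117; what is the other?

157267

p·q = gcd·lcm = 17·5551682367 = 94378600239, so q = 94378600239/600117 = 157267.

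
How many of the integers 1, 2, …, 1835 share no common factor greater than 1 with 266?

266 = 2·7·19. Inclusion–exclusion on these primes:
1835 − ⌊1835/2⌋ − ⌊1835/7⌋ − ⌊1835/19⌋ + ⌊1835/14⌋ + ⌊1835/38⌋ + ⌊1835/133⌋ − ⌊1835/266⌋ = 746

746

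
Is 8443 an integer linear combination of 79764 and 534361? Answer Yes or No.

No

gcd(79764, 534361): 534361 = 6·79764 + 55777; 79764 = 1·55777 + 23987; 55777 = 2·23987 + 7803; 23987 = 3·7803 + 578; 7803 = 13·578 + 289; 578 = 2·289 + 0 → 289
289 does not divide 8443, so a solution does not exist.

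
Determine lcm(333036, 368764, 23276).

lcm(333036, 368764) = 333036·368764/gcd = 122811687504/1276 = 96247404
lcm(96247404, 23276) = 96247404·23276/gcd = 2240254575504/44 = 50914876716

50914876716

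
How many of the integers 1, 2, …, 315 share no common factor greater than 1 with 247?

276

Prime factors of 247: 13, 19. Count integers ≤ 315 divisible by none of them.
By inclusion–exclusion: 315 − ⌊315/13⌋ − ⌊315/19⌋ + ⌊315/247⌋ = 276.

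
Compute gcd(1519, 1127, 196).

49

1519 = 7² · 31; 1127 = 7² · 23; 196 = 2² · 7²
gcd takes min exponent of each prime: 7² = 49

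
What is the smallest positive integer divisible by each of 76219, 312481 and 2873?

2395791827

76219 = 11 · 13² · 41; 312481 = 13² · 43²; 2873 = 13² · 17
lcm takes max exponent of each prime: 11 · 13² · 17 · 41 · 43² = 2395791827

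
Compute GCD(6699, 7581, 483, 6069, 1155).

gcd(6699, 7581): 7581 = 1·6699 + 882; 6699 = 7·882 + 525; 882 = 1·525 + 357; 525 = 1·357 + 168; 357 = 2·168 + 21; 168 = 8·21 + 0 → 21
gcd(21, 483): 483 = 23·21 + 0 → 21
gcd(21, 6069): 6069 = 289·21 + 0 → 21
gcd(21, 1155): 1155 = 55·21 + 0 → 21

21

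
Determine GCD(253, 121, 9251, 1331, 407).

11

253 = 11 · 23; 121 = 11²; 9251 = 11 · 29²; 1331 = 11³; 407 = 11 · 37
gcd takes min exponent of each prime: 11 = 11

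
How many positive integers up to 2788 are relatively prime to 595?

1799

Prime factors of 595: 5, 7, 17. Count integers ≤ 2788 divisible by none of them.
By inclusion–exclusion: 2788 − ⌊2788/5⌋ − ⌊2788/7⌋ − ⌊2788/17⌋ + ⌊2788/35⌋ + ⌊2788/85⌋ + ⌊2788/119⌋ − ⌊2788/595⌋ = 1799.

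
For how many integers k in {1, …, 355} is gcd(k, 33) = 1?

215

33 = 3·11. Inclusion–exclusion on these primes:
355 − ⌊355/3⌋ − ⌊355/11⌋ + ⌊355/33⌋ = 215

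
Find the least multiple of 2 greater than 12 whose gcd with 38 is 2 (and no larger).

14

38 = 2·19. Any x with gcd(x, 38) = 2 is a multiple of 2, say 2s, with s coprime to 19.
Need s > 12/2, so s ≥ 7. First s ≥ 7 with gcd(s, 19) = 1 is s = 7. Thus x = 2·7 = 14.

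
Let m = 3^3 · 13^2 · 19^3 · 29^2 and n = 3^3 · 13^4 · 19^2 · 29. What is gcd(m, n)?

min exponent per shared prime: 3^3 · 13^2 · 19^2 · 29 = 47770047

47770047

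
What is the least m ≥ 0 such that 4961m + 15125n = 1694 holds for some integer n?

Reduce mod 15125: 4961m ≡ 1694 (mod 15125). With g = gcd(4961, 15125) = 121 dividing 1694, divide through: 41m ≡ 14 (mod 125).
Since gcd(41, 125) = 1, m ≡ 14·(41)⁻¹ ≡ 104 (mod 125). Smallest non-negative: 104.

104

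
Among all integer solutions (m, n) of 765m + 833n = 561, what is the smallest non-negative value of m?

4

Reduce mod 833: 765m ≡ 561 (mod 833). With g = gcd(765, 833) = 17 dividing 561, divide through: 45m ≡ 33 (mod 49).
Since gcd(45, 49) = 1, m ≡ 33·(45)⁻¹ ≡ 4 (mod 49). Smallest non-negative: 4.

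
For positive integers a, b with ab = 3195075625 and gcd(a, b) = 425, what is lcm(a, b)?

7517825

gcd·lcm = product, so lcm = 3195075625/425 = 7517825.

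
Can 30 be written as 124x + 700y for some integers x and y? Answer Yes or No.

No

By Bézout, 124x + 700y = 30 has integer solutions iff gcd(124, 700) | 30.
Euclid: 700 = 5·124 + 80; 124 = 1·80 + 44; 80 = 1·44 + 36; 44 = 1·36 + 8; 36 = 4·8 + 4; 8 = 2·4 + 0. gcd = 4; 30 mod 4 = 2. No.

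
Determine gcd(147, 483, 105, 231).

21

gcd(147, 483): 483 = 3·147 + 42; 147 = 3·42 + 21; 42 = 2·21 + 0 → 21
gcd(21, 105): 105 = 5·21 + 0 → 21
gcd(21, 231): 231 = 11·21 + 0 → 21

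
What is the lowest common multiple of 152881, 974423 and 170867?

166496734741

lcm(152881, 974423) = 152881·974423/gcd = 148970762663/17 = 8762986039
lcm(8762986039, 170867) = 8762986039·170867/gcd = 1497305135525813/8993 = 166496734741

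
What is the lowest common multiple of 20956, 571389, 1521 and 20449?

lcm(20956, 571389) = 20956·571389/gcd = 11974027884/169 = 70852236
lcm(70852236, 1521) = 70852236·1521/gcd = 107766250956/507 = 212556708
lcm(212556708, 20449) = 212556708·20449/gcd = 4346572121892/169 = 25719361668

25719361668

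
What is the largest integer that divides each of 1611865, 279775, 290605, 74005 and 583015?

1805

1611865 = 5 · 19³ · 47; 279775 = 5² · 19² · 31; 290605 = 5 · 7 · 19² · 23; 74005 = 5 · 19² · 41; 583015 = 5 · 17 · 19³
gcd takes min exponent of each prime: 5 · 19² = 1805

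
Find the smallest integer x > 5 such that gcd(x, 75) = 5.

Multiples of 5 above 5: 5·2, 5·3, … . Need the cofactor coprime to 75/5 = 15.
Checking s = 2, 3, … the first with gcd(s, 15) = 1 is s = 2, giving 10.

10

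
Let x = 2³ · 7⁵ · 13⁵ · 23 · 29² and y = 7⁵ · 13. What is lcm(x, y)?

max exponent per prime: 2³ · 7⁵ · 13⁵ · 23 · 29² = 965652302613544

965652302613544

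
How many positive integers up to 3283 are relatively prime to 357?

1765

Prime factors of 357: 3, 7, 17. Count integers ≤ 3283 divisible by none of them.
By inclusion–exclusion: 3283 − ⌊3283/3⌋ − ⌊3283/7⌋ − ⌊3283/17⌋ + ⌊3283/21⌋ + ⌊3283/51⌋ + ⌊3283/119⌋ − ⌊3283/357⌋ = 1765.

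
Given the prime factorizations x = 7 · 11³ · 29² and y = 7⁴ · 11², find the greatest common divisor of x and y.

min exponent per shared prime: 7 · 11² = 847

847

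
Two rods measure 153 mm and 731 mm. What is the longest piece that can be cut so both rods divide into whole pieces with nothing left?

17

153 = 3² · 17
731 = 17 · 43
Common: 17 = 17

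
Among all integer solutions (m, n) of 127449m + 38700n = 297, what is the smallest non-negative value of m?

2653

Euclid: 127449 = 3·38700 + 11349; 38700 = 3·11349 + 4653; 11349 = 2·4653 + 2043; 4653 = 2·2043 + 567; 2043 = 3·567 + 342; 567 = 1·342 + 225; 342 = 1·225 + 117; 225 = 1·117 + 108; 117 = 1·108 + 9; 108 = 12·9 + 0 → gcd = 9; 297 = 9·33.
Back-substitution yields 127449·(341) + 38700·(-1123) = 9, so one solution is m = 341·33 = 11253, n = -1123·33 = -37059.
Solutions in m differ by 38700/9 = 4300; the one in [0, 4300) is 11253 mod 4300 = 2653.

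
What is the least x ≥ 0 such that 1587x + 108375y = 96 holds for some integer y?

Euclid: 108375 = 68·1587 + 459; 1587 = 3·459 + 210; 459 = 2·210 + 39; 210 = 5·39 + 15; 39 = 2·15 + 9; 15 = 1·9 + 6; 9 = 1·6 + 3; 6 = 2·3 + 0 → gcd = 3; 96 = 3·32.
Back-substitution yields 1587·(-13931) + 108375·(204) = 3, so one solution is x = -13931·32 = -445792, y = 204·32 = 6528.
Solutions in x differ by 108375/3 = 36125; the one in [0, 36125) is -445792 mod 36125 = 23833.

23833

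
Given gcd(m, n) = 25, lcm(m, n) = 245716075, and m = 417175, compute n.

14725

Using mn = gcd(m,n)·lcm(m,n) = 25·245716075 = 6142901875, we get n = 6142901875/417175 = 14725.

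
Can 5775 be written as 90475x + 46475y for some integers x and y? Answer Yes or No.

By Bézout, 90475x + 46475y = 5775 has integer solutions iff gcd(90475, 46475) | 5775.
Euclid: 90475 = 1·46475 + 44000; 46475 = 1·44000 + 2475; 44000 = 17·2475 + 1925; 2475 = 1·1925 + 550; 1925 = 3·550 + 275; 550 = 2·275 + 0. gcd = 275; 5775 mod 275 = 0. Yes.

Yes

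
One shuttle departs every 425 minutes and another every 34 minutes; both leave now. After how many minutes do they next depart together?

850

425 = 5² · 17; 34 = 2 · 17
max exponents: 2 · 5² · 17 = 850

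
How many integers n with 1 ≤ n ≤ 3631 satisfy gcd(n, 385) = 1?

2264

385 = 5·7·11. Inclusion–exclusion on these primes:
3631 − ⌊3631/5⌋ − ⌊3631/7⌋ − ⌊3631/11⌋ + ⌊3631/35⌋ + ⌊3631/55⌋ + ⌊3631/77⌋ − ⌊3631/385⌋ = 2264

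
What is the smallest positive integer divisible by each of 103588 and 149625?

gcd first: 149625 = 1·103588 + 46037; 103588 = 2·46037 + 11514; 46037 = 3·11514 + 11495; 11514 = 1·11495 + 19; 11495 = 605·19 + 0 → gcd = 19
lcm = 103588·149625/gcd = 15499354500/19 = 815755500

815755500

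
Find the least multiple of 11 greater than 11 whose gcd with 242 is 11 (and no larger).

gcd(m, 242) = 11 forces 11 | m; write m = 11s. Then gcd(11s, 11·22) = 11·gcd(s, 22), so need gcd(s, 22) = 1.
11s > 11 gives s ≥ 2. The least s ≥ 2 coprime to 22 is 3, so m = 11·3 = 33.

33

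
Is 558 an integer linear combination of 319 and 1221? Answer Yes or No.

No

gcd(319, 1221): 1221 = 3·319 + 264; 319 = 1·264 + 55; 264 = 4·55 + 44; 55 = 1·44 + 11; 44 = 4·11 + 0 → 11
11 does not divide 558, so a solution does not exist.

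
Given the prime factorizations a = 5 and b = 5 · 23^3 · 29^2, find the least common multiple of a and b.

max exponent per prime: 5 · 23^3 · 29^2 = 51162235

51162235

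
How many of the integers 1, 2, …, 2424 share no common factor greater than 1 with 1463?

1463 = 7·11·19. Inclusion–exclusion on these primes:
2424 − ⌊2424/7⌋ − ⌊2424/11⌋ − ⌊2424/19⌋ + ⌊2424/77⌋ + ⌊2424/133⌋ + ⌊2424/209⌋ − ⌊2424/1463⌋ = 1790

1790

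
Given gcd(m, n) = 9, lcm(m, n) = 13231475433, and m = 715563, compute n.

166419

m·n = gcd·lcm = 9·13231475433 = 119083278897, so n = 119083278897/715563 = 166419.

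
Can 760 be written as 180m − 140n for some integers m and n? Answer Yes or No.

By Bézout, 180m − 140n = 760 has integer solutions iff gcd(180, 140) | 760.
Euclid: 180 = 1·140 + 40; 140 = 3·40 + 20; 40 = 2·20 + 0. gcd = 20; 760 mod 20 = 0. Yes.

Yes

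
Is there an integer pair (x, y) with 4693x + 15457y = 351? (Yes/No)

By Bézout, 4693x + 15457y = 351 has integer solutions iff gcd(4693, 15457) | 351.
Euclid: 15457 = 3·4693 + 1378; 4693 = 3·1378 + 559; 1378 = 2·559 + 260; 559 = 2·260 + 39; 260 = 6·39 + 26; 39 = 1·26 + 13; 26 = 2·13 + 0. gcd = 13; 351 mod 13 = 0. Yes.

Yes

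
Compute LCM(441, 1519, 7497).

441 = 3² · 7²; 1519 = 7² · 31; 7497 = 3² · 7² · 17
lcm takes max exponent of each prime: 3² · 7² · 17 · 31 = 232407

232407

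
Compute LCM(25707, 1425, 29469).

25707 = 3 · 11 · 19 · 41; 1425 = 3 · 5² · 19; 29469 = 3 · 11 · 19 · 47
lcm takes max exponent of each prime: 3 · 5² · 11 · 19 · 41 · 47 = 30205725

30205725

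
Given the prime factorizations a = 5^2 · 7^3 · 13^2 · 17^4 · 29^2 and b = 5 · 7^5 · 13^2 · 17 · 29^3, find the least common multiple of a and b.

max exponent per prime: 5^2 · 7^5 · 13^2 · 17^4 · 29^3 = 144646054713380675

144646054713380675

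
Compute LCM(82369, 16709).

82369 = 7² · 41²; 16709 = 7² · 11 · 31
max exponents: 7² · 11 · 31 · 41² = 28087829

28087829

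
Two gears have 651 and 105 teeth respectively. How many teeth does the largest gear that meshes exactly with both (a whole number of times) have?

Euclid: 651 = 6·105 + 21; 105 = 5·21 + 0. Last nonzero remainder: 21.

21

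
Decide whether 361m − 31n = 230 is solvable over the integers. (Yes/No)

By Bézout, 361m − 31n = 230 has integer solutions iff gcd(361, 31) | 230.
Euclid: 361 = 11·31 + 20; 31 = 1·20 + 11; 20 = 1·11 + 9; 11 = 1·9 + 2; 9 = 4·2 + 1; 2 = 2·1 + 0. gcd = 1; 230 mod 1 = 0. Yes.

Yes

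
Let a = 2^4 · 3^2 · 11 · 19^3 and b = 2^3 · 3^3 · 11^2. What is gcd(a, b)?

min exponent per shared prime: 2^3 · 3^2 · 11 = 792

792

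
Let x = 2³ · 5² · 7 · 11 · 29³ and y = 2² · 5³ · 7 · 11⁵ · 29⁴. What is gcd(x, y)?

187795300

min exponent per shared prime: 2² · 5² · 7 · 11 · 29³ = 187795300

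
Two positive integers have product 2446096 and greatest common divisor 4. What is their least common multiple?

For any two positive integers, gcd × lcm equals their product. Hence lcm = 2446096 / 4 = 611524.

611524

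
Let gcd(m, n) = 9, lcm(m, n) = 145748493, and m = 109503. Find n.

11979

Using mn = gcd(m,n)·lcm(m,n) = 9·145748493 = 1311736437, we get n = 1311736437/109503 = 11979.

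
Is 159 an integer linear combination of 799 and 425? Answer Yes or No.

No

By Bézout, 799p − 425q = 159 has integer solutions iff gcd(799, 425) | 159.
Euclid: 799 = 1·425 + 374; 425 = 1·374 + 51; 374 = 7·51 + 17; 51 = 3·17 + 0. gcd = 17; 159 mod 17 = 6. No.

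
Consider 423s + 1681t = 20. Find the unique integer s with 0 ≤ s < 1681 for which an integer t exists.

Reduce mod 1681: 423s ≡ 20 (mod 1681). With g = gcd(423, 1681) = 1 dividing 20, divide through: 423s ≡ 20 (mod 1681).
Since gcd(423, 1681) = 1, s ≡ 20·(423)⁻¹ ≡ 1077 (mod 1681). Smallest non-negative: 1077.

1077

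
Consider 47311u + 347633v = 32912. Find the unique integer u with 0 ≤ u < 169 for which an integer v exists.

155

gcd(47311, 347633) = 2057 (Euclid: 347633 = 7·47311 + 16456; 47311 = 2·16456 + 14399; 16456 = 1·14399 + 2057; 14399 = 7·2057 + 0), and 2057 | 32912.
Extended Euclid: 47311·(-22) + 347633·(3) = 2057. Scale by 16: u₀ = -352.
General solution u = u₀ + 169t; reducing mod 169 gives u = 155 (and v = -21).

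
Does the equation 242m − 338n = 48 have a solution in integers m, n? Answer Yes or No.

Yes

gcd(242, 338): 338 = 1·242 + 96; 242 = 2·96 + 50; 96 = 1·50 + 46; 50 = 1·46 + 4; 46 = 11·4 + 2; 4 = 2·2 + 0 → 2
2 divides 48, so a solution exists.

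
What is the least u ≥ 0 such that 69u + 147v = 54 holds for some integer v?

37

Euclid: 147 = 2·69 + 9; 69 = 7·9 + 6; 9 = 1·6 + 3; 6 = 2·3 + 0 → gcd = 3; 54 = 3·18.
Back-substitution yields 69·(-17) + 147·(8) = 3, so one solution is u = -17·18 = -306, v = 8·18 = 144.
Solutions in u differ by 147/3 = 49; the one in [0, 49) is -306 mod 49 = 37.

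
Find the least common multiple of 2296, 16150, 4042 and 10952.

2296 = 2³ · 7 · 41; 16150 = 2 · 5² · 17 · 19; 4042 = 2 · 43 · 47; 10952 = 2³ · 37²
lcm takes max exponent of each prime: 2³ · 5² · 7 · 17 · 19 · 37² · 41 · 43 · 47 = 51296079809800

51296079809800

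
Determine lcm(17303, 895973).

1192540063

17303 = 11³ · 13; 895973 = 13 · 41³
max exponents: 11³ · 13 · 41³ = 1192540063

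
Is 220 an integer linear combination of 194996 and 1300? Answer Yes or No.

gcd(194996, 1300): 194996 = 149·1300 + 1296; 1300 = 1·1296 + 4; 1296 = 324·4 + 0 → 4
4 divides 220, so a solution exists.

Yes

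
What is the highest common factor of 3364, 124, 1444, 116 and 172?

gcd(3364, 124): 3364 = 27·124 + 16; 124 = 7·16 + 12; 16 = 1·12 + 4; 12 = 3·4 + 0 → 4
gcd(4, 1444): 1444 = 361·4 + 0 → 4
gcd(4, 116): 116 = 29·4 + 0 → 4
gcd(4, 172): 172 = 43·4 + 0 → 4

4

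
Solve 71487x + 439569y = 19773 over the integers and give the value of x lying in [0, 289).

154

gcd(71487, 439569) = 1521 (Euclid: 439569 = 6·71487 + 10647; 71487 = 6·10647 + 7605; 10647 = 1·7605 + 3042; 7605 = 2·3042 + 1521; 3042 = 2·1521 + 0), and 1521 | 19773.
Extended Euclid: 71487·(123) + 439569·(-20) = 1521. Scale by 13: x₀ = 1599.
General solution x = x₀ + 289t; reducing mod 289 gives x = 154 (and y = -25).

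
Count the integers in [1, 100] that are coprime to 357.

53

Prime factors of 357: 3, 7, 17. Count integers ≤ 100 divisible by none of them.
By inclusion–exclusion: 100 − ⌊100/3⌋ − ⌊100/7⌋ − ⌊100/17⌋ + ⌊100/21⌋ + ⌊100/51⌋ + ⌊100/119⌋ − ⌊100/357⌋ = 53.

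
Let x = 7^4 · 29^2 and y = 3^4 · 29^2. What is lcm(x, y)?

max exponent per prime: 3^4 · 7^4 · 29^2 = 163558521

163558521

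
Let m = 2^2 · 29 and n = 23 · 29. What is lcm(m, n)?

max exponent per prime: 2^2 · 23 · 29 = 2668

2668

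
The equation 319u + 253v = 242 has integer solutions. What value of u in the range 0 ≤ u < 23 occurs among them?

19

Reduce mod 253: 319u ≡ 242 (mod 253). With g = gcd(319, 253) = 11 dividing 242, divide through: 29u ≡ 22 (mod 23).
Since gcd(29, 23) = 1, u ≡ 22·(29)⁻¹ ≡ 19 (mod 23). Smallest non-negative: 19.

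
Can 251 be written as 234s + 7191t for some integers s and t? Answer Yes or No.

No

By Bézout, 234s + 7191t = 251 has integer solutions iff gcd(234, 7191) | 251.
Euclid: 7191 = 30·234 + 171; 234 = 1·171 + 63; 171 = 2·63 + 45; 63 = 1·45 + 18; 45 = 2·18 + 9; 18 = 2·9 + 0. gcd = 9; 251 mod 9 = 8. No.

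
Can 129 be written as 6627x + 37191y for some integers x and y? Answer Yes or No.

gcd(6627, 37191): 37191 = 5·6627 + 4056; 6627 = 1·4056 + 2571; 4056 = 1·2571 + 1485; 2571 = 1·1485 + 1086; 1485 = 1·1086 + 399; 1086 = 2·399 + 288; 399 = 1·288 + 111; 288 = 2·111 + 66; 111 = 1·66 + 45; 66 = 1·45 + 21; 45 = 2·21 + 3; 21 = 7·3 + 0 → 3
3 divides 129, so a solution exists.

Yes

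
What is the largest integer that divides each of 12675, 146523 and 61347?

507

12675 = 3 · 5² · 13²; 146523 = 3 · 13² · 17²; 61347 = 3 · 11² · 13²
gcd takes min exponent of each prime: 3 · 13² = 507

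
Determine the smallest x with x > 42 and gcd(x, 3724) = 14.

70

Multiples of 14 above 42: 14·4, 14·5, … . Need the cofactor coprime to 3724/14 = 266.
Checking s = 4, 5, … the first with gcd(s, 266) = 1 is s = 5, giving 70.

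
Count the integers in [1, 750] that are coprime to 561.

427

561 = 3·11·17. Inclusion–exclusion on these primes:
750 − ⌊750/3⌋ − ⌊750/11⌋ − ⌊750/17⌋ + ⌊750/33⌋ + ⌊750/51⌋ + ⌊750/187⌋ − ⌊750/561⌋ = 427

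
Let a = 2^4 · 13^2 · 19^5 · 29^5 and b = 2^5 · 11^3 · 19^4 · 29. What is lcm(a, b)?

max exponent per prime: 2^5 · 11^3 · 13^2 · 19^5 · 29^5 = 365571838335257030048

365571838335257030048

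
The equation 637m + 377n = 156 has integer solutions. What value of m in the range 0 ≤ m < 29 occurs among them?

gcd(637, 377) = 13 (Euclid: 637 = 1·377 + 260; 377 = 1·260 + 117; 260 = 2·117 + 26; 117 = 4·26 + 13; 26 = 2·13 + 0), and 13 | 156.
Extended Euclid: 637·(-13) + 377·(22) = 13. Scale by 12: m₀ = -156.
General solution m = m₀ + 29t; reducing mod 29 gives m = 18 (and n = -30).

18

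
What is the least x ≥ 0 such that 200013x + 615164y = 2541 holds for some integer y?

Reduce mod 615164: 200013x ≡ 2541 (mod 615164). With g = gcd(200013, 615164) = 121 dividing 2541, divide through: 1653x ≡ 21 (mod 5084).
Since gcd(1653, 5084) = 1, x ≡ 21·(1653)⁻¹ ≡ 1301 (mod 5084). Smallest non-negative: 1301.

1301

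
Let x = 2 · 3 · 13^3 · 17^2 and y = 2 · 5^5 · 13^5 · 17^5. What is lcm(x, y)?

9884680595643750

max exponent per prime: 2 · 3 · 5^5 · 13^5 · 17^5 = 9884680595643750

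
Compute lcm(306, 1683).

gcd first: 1683 = 5·306 + 153; 306 = 2·153 + 0 → gcd = 153
lcm = 306·1683/gcd = 514998/153 = 3366

3366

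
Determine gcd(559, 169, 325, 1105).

gcd(559, 169): 559 = 3·169 + 52; 169 = 3·52 + 13; 52 = 4·13 + 0 → 13
gcd(13, 325): 325 = 25·13 + 0 → 13
gcd(13, 1105): 1105 = 85·13 + 0 → 13

13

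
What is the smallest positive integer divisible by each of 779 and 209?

8569

779 = 19 · 41; 209 = 11 · 19
max exponents: 11 · 19 · 41 = 8569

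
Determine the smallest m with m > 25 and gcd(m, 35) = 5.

30

Multiples of 5 above 25: 5·6, 5·7, … . Need the cofactor coprime to 35/5 = 7.
Checking s = 6, 7, … the first with gcd(s, 7) = 1 is s = 6, giving 30.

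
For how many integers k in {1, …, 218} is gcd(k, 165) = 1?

Prime factors of 165: 3, 5, 11. Count integers ≤ 218 divisible by none of them.
By inclusion–exclusion: 218 − ⌊218/3⌋ − ⌊218/5⌋ − ⌊218/11⌋ + ⌊218/15⌋ + ⌊218/33⌋ + ⌊218/55⌋ − ⌊218/165⌋ = 106.

106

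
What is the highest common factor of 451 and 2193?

451 = 11 · 41
2193 = 3 · 17 · 43
Common: 1 = 1

1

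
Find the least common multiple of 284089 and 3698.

284089 = 13² · 41²; 3698 = 2 · 43²
max exponents: 2 · 13² · 41² · 43² = 1050561122

1050561122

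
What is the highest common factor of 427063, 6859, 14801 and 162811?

361

gcd(427063, 6859): 427063 = 62·6859 + 1805; 6859 = 3·1805 + 1444; 1805 = 1·1444 + 361; 1444 = 4·361 + 0 → 361
gcd(361, 14801): 14801 = 41·361 + 0 → 361
gcd(361, 162811): 162811 = 451·361 + 0 → 361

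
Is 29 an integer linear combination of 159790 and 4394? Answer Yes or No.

No

gcd(159790, 4394): 159790 = 36·4394 + 1606; 4394 = 2·1606 + 1182; 1606 = 1·1182 + 424; 1182 = 2·424 + 334; 424 = 1·334 + 90; 334 = 3·90 + 64; 90 = 1·64 + 26; 64 = 2·26 + 12; 26 = 2·12 + 2; 12 = 6·2 + 0 → 2
2 does not divide 29, so a solution does not exist.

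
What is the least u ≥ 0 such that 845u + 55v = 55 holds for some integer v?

gcd(845, 55) = 5 (Euclid: 845 = 15·55 + 20; 55 = 2·20 + 15; 20 = 1·15 + 5; 15 = 3·5 + 0), and 5 | 55.
Extended Euclid: 845·(3) + 55·(-46) = 5. Scale by 11: u₀ = 33.
General solution u = u₀ + 11t; reducing mod 11 gives u = 0 (and v = 1).

0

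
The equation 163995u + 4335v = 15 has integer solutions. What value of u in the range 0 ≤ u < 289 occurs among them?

Euclid: 163995 = 37·4335 + 3600; 4335 = 1·3600 + 735; 3600 = 4·735 + 660; 735 = 1·660 + 75; 660 = 8·75 + 60; 75 = 1·60 + 15; 60 = 4·15 + 0 → gcd = 15; 15 = 15·1.
Back-substitution yields 163995·(-59) + 4335·(2232) = 15, so one solution is u = -59·1 = -59, v = 2232·1 = 2232.
Solutions in u differ by 4335/15 = 289; the one in [0, 289) is -59 mod 289 = 230.

230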